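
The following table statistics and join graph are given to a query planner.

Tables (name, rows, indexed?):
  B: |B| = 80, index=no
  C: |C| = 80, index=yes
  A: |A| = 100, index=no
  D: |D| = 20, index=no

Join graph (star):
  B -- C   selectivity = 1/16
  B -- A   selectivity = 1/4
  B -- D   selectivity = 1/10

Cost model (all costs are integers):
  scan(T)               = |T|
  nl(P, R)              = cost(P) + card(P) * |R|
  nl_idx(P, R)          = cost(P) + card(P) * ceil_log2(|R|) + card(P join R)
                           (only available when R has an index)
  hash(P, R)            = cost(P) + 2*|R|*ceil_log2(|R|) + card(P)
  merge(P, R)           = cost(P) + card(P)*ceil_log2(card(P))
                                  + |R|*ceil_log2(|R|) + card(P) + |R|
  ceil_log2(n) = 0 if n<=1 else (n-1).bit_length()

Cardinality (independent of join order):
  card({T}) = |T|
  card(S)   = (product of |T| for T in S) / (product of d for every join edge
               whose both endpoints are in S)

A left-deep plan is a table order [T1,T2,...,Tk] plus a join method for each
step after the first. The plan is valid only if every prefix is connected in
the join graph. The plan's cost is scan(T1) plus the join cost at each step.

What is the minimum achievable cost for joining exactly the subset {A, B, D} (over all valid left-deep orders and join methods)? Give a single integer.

Selinger DP over subsets of {A,B,D}:
  {B}: scan cost=80, card=80
  {A}: scan cost=100, card=100
  {D}: scan cost=20, card=20
  {AB}: card=2000; try (B,hash)→1320, (A,merge)→1520, (B,merge)→1540, (A,hash)→1560, (A,nl)→8080, (B,nl)→8100; best=1320 via (B,hash)
  {BD}: card=160; try (D,hash)→360, (B,merge)→780, (D,merge)→840, (B,hash)→1160, (B,nl)→1620, (D,nl)→1680; best=360 via (D,hash)
  {ABD}: card=4000; try (A,hash)→1920, (A,merge)→2600, (D,hash)→3520, (A,nl)→16360, (D,merge)→25440, (D,nl)→41320; best=1920 via (A,hash)

1920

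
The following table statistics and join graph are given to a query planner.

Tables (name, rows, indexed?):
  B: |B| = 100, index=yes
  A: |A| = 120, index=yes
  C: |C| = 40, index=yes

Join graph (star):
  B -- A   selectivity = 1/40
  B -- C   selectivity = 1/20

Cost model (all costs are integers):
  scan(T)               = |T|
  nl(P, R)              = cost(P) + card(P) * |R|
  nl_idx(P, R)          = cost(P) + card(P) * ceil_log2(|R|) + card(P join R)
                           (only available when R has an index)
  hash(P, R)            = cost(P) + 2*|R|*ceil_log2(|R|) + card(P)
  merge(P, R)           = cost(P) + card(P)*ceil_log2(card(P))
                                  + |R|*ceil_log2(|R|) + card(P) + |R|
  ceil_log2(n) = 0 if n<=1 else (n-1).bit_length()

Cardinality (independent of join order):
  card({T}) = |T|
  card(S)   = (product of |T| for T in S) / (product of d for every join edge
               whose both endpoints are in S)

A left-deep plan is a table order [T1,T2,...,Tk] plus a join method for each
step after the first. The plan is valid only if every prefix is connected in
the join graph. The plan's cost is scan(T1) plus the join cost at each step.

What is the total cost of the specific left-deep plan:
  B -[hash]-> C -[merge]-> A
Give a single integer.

3440

step 1: scan B: cost=100, card=100
step 2: join C via hash
    card(P join C) = 100*40/(20) = 200
    cost = 100 + 2*40*6 + 100 = 680
step 3: join A via merge
    card(P join A) = 200*120/(40) = 600
    cost = 680 + 200*8 + 120*7 + 200 + 120 = 3440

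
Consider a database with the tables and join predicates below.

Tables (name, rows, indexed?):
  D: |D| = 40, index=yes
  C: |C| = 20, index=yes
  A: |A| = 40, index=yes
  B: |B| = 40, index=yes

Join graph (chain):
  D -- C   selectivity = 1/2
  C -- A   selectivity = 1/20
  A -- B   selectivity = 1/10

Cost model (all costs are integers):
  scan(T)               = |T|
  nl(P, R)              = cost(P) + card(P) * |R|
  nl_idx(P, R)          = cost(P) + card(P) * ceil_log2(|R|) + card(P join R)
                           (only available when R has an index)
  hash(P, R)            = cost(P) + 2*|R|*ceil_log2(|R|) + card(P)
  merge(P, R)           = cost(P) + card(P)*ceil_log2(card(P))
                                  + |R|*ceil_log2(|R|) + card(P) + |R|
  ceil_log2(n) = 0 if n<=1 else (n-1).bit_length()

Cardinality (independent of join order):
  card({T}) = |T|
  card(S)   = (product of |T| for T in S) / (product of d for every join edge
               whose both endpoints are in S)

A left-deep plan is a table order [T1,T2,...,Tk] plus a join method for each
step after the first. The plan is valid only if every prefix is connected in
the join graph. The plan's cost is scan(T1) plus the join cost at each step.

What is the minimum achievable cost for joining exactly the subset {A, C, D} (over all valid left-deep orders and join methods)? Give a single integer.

700

Selinger DP over subsets of {A,C,D}:
  {D}: scan cost=40, card=40
  {C}: scan cost=20, card=20
  {A}: scan cost=40, card=40
  {CD}: card=400; try (C,hash)→280, (D,merge)→420, (C,merge)→440, (D,hash)→520, (D,nl_idx)→540, (C,nl_idx)→640 …(+2); best=280 via (C,hash)
  {AC}: card=40; try (A,nl_idx)→180, (C,hash)→280, (C,nl_idx)→280, (A,merge)→420, (C,merge)→440, (A,hash)→520 …(+2); best=180 via (A,nl_idx)
  {ACD}: card=800; try (D,hash)→700, (D,merge)→740, (A,hash)→1160, (D,nl_idx)→1220, (D,nl)→1780, (A,nl_idx)→3480 …(+2); best=700 via (D,hash)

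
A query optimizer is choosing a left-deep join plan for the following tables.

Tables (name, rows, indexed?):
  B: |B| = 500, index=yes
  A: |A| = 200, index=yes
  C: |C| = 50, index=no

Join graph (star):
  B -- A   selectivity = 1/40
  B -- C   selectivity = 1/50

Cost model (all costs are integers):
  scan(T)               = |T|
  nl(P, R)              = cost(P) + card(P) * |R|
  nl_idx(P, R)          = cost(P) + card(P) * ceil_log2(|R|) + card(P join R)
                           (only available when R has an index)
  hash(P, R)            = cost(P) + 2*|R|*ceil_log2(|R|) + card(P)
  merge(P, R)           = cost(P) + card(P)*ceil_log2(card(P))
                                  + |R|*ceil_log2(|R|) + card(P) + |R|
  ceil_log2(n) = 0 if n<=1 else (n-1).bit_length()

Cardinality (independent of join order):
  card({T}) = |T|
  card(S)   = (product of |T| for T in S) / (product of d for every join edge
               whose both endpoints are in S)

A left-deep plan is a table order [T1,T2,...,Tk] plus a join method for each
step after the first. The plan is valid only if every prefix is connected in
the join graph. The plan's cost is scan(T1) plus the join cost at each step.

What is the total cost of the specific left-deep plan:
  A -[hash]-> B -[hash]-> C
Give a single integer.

12500

step 1: scan A: cost=200, card=200
step 2: join B via hash
    card(P join B) = 200*500/(40) = 2500
    cost = 200 + 2*500*9 + 200 = 9400
step 3: join C via hash
    card(P join C) = 2500*50/(50) = 2500
    cost = 9400 + 2*50*6 + 2500 = 12500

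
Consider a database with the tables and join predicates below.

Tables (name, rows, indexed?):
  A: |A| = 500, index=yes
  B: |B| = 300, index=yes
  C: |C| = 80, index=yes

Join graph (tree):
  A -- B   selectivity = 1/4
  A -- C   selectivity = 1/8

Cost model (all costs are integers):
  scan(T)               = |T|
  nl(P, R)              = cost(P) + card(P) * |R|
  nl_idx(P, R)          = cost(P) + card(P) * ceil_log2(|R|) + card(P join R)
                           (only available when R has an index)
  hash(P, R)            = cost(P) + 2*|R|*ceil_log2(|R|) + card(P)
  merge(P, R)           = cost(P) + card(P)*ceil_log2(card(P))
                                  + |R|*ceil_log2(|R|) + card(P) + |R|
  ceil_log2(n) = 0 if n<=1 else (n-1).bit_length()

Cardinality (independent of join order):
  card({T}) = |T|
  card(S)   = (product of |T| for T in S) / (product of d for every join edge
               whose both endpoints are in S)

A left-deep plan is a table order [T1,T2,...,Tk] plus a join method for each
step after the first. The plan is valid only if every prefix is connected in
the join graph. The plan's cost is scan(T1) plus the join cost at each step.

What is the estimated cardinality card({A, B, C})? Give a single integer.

375000

Tables in S: A(500), B(300), C(80)
Edges inside S: A-B(d=4), A-C(d=8)
numerator = 500 * 300 * 80 = 12000000
denominator = 4 * 8 = 32
card(S) = 12000000 / 32 = 375000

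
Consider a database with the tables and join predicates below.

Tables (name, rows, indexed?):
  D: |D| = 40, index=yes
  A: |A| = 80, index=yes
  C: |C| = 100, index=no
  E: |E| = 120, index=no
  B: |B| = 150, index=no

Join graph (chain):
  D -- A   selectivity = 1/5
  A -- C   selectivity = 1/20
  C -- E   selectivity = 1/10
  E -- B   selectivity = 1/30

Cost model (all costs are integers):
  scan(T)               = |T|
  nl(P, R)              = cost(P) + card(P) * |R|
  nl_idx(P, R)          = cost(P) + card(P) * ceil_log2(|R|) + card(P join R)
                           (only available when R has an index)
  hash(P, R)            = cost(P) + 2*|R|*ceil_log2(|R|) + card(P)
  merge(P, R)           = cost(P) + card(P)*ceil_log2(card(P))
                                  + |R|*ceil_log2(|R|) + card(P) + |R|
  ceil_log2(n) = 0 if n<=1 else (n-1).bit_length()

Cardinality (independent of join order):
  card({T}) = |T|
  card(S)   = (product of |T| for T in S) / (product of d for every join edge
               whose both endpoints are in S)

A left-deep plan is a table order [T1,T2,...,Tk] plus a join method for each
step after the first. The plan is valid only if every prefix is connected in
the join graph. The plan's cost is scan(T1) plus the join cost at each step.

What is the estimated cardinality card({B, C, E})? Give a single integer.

Tables in S: B(150), C(100), E(120)
Edges inside S: C-E(d=10), E-B(d=30)
numerator = 150 * 100 * 120 = 1800000
denominator = 10 * 30 = 300
card(S) = 1800000 / 300 = 6000

6000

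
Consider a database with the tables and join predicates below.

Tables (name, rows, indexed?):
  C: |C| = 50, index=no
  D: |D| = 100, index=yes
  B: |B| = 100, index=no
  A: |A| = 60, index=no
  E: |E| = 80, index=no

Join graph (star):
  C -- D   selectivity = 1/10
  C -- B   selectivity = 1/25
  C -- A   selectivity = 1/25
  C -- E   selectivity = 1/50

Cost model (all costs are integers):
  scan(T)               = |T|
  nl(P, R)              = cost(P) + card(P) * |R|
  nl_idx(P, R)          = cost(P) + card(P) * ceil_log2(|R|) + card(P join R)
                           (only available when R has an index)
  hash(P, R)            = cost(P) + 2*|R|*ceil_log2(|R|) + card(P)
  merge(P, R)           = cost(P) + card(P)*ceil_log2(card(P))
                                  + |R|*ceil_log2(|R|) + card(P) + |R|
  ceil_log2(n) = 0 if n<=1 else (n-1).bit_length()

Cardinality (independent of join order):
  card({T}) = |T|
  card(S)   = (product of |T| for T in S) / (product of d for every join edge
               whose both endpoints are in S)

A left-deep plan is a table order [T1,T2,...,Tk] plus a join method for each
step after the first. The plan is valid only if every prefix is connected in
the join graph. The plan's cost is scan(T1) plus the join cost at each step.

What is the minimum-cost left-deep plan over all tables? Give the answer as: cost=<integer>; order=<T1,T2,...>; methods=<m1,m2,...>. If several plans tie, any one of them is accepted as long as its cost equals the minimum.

Selinger DP (subsets sized 1..n):
  {C}: scan cost=50, card=50
  {D}: scan cost=100, card=100
  {B}: scan cost=100, card=100
  {A}: scan cost=60, card=60
  {E}: scan cost=80, card=80
  {CD}: card=500; try (C,hash)→800, (D,nl_idx)→900, (D,merge)→1200, (C,merge)→1250, (D,hash)→1500, (D,nl)→5050 …(+1); best=800 via (C,hash)
  {BC}: card=200; try (C,hash)→800, (B,merge)→1200, (C,merge)→1250, (B,hash)→1500, (B,nl)→5050, (C,nl)→5100; best=800 via (C,hash)
  {AC}: card=120; try (C,hash)→720, (A,hash)→820, (A,merge)→820, (C,merge)→830, (A,nl)→3050, (C,nl)→3060; best=720 via (C,hash)
  {CE}: card=80; try (C,hash)→760, (E,merge)→1040, (C,merge)→1070, (E,hash)→1220, (E,nl)→4050, (C,nl)→4080; best=760 via (C,hash)
  {BCD}: card=2000; try (D,hash)→2400, (B,hash)→2700, (D,merge)→3400, (D,nl_idx)→4200, (B,merge)→6600, (D,nl)→20800 …(+1); best=2400 via (D,hash)
  {ACD}: card=1200; try (A,hash)→2020, (D,hash)→2240, (D,merge)→2480, (D,nl_idx)→2760, (A,merge)→6220, (D,nl)→12720 …(+1); best=2020 via (A,hash)
  {CDE}: card=800; try (D,nl_idx)→2120, (D,merge)→2200, (D,hash)→2240, (E,hash)→2420, (E,merge)→6440, (D,nl)→8760 …(+1); best=2120 via (D,nl_idx)
  {ABC}: card=480; try (A,hash)→1720, (B,hash)→2240, (B,merge)→2480, (A,merge)→3020, (B,nl)→12720, (A,nl)→12800; best=1720 via (A,hash)
  {BCE}: card=320; try (E,hash)→2120, (B,merge)→2200, (B,hash)→2240, (E,merge)→3240, (B,nl)→8760, (E,nl)→16800; best=2120 via (E,hash)
  {ACE}: card=192; try (A,hash)→1560, (A,merge)→1820, (E,hash)→1960, (E,merge)→2320, (A,nl)→5560, (E,nl)→10320; best=1560 via (A,hash)
  {ABCD}: card=4800; try (D,hash)→3600, (B,hash)→4620, (A,hash)→5120, (D,merge)→7320, (D,nl_idx)→9880, (B,merge)→17220 …(+4); best=3600 via (D,hash)
  {BCDE}: card=3200; try (D,hash)→3840, (B,hash)→4320, (E,hash)→5520, (D,merge)→6120, (D,nl_idx)→7560, (B,merge)→11720 …(+4); best=3840 via (D,hash)
  {ACDE}: card=1920; try (D,hash)→3152, (A,hash)→3640, (D,merge)→4088, (E,hash)→4340, (D,nl_idx)→4824, (A,merge)→11340 …(+4); best=3152 via (D,hash)
  {ABCE}: card=768; try (B,hash)→3152, (A,hash)→3160, (E,hash)→3320, (B,merge)→4088, (A,merge)→5740, (E,merge)→7160 …(+3); best=3152 via (B,hash)
  {ABCDE}: card=7680; try (D,hash)→5320, (B,hash)→6472, (A,hash)→7760, (E,hash)→9520, (D,merge)→12400, (D,nl_idx)→16208 …(+7); best=5320 via (D,hash)

cost=5320; order=E,C,A,B,D; methods=hash,hash,hash,hash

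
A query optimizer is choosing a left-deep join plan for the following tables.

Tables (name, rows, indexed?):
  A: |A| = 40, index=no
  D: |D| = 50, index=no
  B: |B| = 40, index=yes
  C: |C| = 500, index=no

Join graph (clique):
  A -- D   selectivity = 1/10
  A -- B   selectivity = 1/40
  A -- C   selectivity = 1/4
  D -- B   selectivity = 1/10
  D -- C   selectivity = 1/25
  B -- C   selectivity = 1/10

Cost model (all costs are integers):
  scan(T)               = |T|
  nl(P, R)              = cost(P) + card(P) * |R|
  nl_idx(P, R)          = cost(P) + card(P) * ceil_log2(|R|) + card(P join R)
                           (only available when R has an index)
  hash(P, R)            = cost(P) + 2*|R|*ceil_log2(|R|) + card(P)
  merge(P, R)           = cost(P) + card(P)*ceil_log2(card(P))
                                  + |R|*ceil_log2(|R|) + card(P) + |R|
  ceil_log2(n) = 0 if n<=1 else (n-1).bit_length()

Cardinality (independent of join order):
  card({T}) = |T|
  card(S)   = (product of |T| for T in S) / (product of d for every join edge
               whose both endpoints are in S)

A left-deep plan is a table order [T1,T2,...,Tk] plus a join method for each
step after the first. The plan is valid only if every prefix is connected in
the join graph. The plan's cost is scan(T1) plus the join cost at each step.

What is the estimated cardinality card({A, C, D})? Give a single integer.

1000

Tables in S: A(40), C(500), D(50)
Edges inside S: A-D(d=10), A-C(d=4), D-C(d=25)
numerator = 40 * 500 * 50 = 1000000
denominator = 10 * 4 * 25 = 1000
card(S) = 1000000 / 1000 = 1000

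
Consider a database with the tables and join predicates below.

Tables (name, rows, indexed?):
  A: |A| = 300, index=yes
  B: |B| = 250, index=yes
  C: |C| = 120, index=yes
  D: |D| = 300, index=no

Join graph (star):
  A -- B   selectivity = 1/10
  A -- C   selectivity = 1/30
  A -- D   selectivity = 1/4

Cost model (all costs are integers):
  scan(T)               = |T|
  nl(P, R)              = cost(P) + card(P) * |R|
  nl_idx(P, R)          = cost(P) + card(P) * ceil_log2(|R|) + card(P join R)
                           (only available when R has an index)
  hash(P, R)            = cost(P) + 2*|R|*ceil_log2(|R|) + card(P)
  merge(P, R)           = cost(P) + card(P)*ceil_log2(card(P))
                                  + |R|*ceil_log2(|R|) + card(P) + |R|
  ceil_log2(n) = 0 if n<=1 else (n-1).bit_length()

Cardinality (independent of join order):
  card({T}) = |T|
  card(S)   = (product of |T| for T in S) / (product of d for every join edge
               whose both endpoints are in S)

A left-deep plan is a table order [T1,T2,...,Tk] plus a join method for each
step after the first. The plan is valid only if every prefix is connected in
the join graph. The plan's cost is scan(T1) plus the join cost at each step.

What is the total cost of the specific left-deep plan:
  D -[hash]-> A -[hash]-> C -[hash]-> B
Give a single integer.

124180

step 1: scan D: cost=300, card=300
step 2: join A via hash
    card(P join A) = 300*300/(4) = 22500
    cost = 300 + 2*300*9 + 300 = 6000
step 3: join C via hash
    card(P join C) = 22500*120/(30) = 90000
    cost = 6000 + 2*120*7 + 22500 = 30180
step 4: join B via hash
    card(P join B) = 90000*250/(10) = 2250000
    cost = 30180 + 2*250*8 + 90000 = 124180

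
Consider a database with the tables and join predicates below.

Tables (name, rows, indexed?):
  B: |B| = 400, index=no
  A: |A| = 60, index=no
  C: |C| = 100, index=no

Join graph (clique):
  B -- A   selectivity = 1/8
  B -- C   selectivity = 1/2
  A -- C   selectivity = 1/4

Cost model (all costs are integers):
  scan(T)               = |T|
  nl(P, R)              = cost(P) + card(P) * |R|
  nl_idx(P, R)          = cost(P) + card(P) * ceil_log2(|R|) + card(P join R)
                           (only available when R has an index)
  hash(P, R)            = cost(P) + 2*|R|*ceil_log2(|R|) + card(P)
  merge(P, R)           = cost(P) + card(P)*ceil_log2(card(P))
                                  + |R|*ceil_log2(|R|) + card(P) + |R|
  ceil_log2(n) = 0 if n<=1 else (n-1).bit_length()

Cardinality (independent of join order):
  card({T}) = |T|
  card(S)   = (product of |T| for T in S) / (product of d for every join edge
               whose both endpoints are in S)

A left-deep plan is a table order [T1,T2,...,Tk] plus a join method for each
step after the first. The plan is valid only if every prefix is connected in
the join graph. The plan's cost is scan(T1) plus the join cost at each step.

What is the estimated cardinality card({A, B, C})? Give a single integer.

37500

Tables in S: A(60), B(400), C(100)
Edges inside S: B-A(d=8), B-C(d=2), A-C(d=4)
numerator = 60 * 400 * 100 = 2400000
denominator = 8 * 2 * 4 = 64
card(S) = 2400000 / 64 = 37500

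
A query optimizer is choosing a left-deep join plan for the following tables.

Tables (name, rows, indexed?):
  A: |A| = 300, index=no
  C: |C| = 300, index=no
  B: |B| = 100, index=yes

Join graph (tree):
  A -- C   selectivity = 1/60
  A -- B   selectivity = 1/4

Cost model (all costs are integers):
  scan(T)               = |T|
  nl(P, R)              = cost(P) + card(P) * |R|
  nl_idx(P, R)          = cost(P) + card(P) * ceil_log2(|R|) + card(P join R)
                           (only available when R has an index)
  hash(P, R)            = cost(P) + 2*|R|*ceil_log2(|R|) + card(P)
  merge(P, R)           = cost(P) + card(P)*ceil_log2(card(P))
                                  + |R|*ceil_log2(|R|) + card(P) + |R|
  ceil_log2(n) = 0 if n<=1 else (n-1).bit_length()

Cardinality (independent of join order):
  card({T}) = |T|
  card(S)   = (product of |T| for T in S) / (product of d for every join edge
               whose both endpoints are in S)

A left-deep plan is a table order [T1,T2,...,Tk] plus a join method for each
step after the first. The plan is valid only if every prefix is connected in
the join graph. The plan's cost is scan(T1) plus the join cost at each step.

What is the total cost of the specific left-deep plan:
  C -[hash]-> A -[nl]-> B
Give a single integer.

156000

step 1: scan C: cost=300, card=300
step 2: join A via hash
    card(P join A) = 300*300/(60) = 1500
    cost = 300 + 2*300*9 + 300 = 6000
step 3: join B via nl
    card(P join B) = 1500*100/(4) = 37500
    cost = 6000 + 1500*100 = 156000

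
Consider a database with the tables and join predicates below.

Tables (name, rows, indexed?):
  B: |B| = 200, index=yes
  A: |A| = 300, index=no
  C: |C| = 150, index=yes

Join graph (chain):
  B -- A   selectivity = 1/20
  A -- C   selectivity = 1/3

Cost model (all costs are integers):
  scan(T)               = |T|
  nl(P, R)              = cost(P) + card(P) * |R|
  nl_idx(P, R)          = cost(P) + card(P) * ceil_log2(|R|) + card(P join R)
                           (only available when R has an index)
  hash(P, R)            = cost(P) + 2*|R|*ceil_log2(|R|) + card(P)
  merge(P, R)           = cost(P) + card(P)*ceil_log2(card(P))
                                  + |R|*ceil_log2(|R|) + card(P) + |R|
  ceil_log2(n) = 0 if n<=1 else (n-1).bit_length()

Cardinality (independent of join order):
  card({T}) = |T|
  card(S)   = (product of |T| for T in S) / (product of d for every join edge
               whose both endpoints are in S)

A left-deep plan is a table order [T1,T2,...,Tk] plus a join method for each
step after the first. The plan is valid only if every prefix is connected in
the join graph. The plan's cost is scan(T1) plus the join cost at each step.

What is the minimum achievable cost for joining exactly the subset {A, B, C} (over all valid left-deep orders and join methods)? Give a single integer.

9200

Selinger DP over subsets of {A,B,C}:
  {B}: scan cost=200, card=200
  {A}: scan cost=300, card=300
  {C}: scan cost=150, card=150
  {AB}: card=3000; try (B,hash)→3800, (A,merge)→5000, (B,merge)→5100, (B,nl_idx)→5700, (A,hash)→5800, (A,nl)→60200 …(+1); best=3800 via (B,hash)
  {AC}: card=15000; try (C,hash)→3000, (A,merge)→4500, (C,merge)→4650, (A,hash)→5700, (C,nl_idx)→17700, (A,nl)→45150 …(+1); best=3000 via (C,hash)
  {ABC}: card=150000; try (C,hash)→9200, (B,hash)→21200, (C,merge)→44150, (C,nl_idx)→177800, (B,merge)→229800, (B,nl_idx)→273000 …(+2); best=9200 via (C,hash)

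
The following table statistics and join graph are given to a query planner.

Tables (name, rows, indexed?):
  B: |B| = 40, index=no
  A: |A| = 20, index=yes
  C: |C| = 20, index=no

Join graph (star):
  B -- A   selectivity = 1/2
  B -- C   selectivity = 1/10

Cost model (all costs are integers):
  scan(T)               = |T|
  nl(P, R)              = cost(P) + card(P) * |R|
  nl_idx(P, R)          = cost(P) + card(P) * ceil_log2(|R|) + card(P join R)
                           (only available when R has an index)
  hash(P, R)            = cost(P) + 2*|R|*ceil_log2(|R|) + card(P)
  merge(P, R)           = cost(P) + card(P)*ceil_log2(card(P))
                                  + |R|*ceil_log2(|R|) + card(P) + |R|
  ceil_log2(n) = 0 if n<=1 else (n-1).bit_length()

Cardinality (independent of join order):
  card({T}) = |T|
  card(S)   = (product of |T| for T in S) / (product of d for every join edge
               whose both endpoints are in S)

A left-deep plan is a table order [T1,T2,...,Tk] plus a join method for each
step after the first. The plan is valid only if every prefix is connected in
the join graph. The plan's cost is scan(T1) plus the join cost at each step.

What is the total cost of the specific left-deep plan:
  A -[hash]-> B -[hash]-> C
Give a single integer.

1120

step 1: scan A: cost=20, card=20
step 2: join B via hash
    card(P join B) = 20*40/(2) = 400
    cost = 20 + 2*40*6 + 20 = 520
step 3: join C via hash
    card(P join C) = 400*20/(10) = 800
    cost = 520 + 2*20*5 + 400 = 1120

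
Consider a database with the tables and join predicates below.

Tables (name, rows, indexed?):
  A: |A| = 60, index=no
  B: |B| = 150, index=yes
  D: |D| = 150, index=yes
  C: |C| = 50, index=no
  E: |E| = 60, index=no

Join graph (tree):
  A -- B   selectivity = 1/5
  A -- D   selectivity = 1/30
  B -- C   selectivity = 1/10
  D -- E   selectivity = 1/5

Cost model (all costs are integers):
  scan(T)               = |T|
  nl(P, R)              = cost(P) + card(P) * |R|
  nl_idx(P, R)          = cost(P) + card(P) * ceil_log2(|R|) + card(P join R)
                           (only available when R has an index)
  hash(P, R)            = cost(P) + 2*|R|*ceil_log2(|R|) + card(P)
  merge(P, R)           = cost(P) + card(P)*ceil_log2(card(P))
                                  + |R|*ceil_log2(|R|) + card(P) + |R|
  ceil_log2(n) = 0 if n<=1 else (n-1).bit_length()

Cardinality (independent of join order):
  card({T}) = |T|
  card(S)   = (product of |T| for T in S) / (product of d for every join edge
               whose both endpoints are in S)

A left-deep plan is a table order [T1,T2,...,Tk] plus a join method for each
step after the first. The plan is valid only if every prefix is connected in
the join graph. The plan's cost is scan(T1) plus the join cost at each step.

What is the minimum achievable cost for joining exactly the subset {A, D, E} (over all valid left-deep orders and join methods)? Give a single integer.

1860

Selinger DP over subsets of {A,D,E}:
  {A}: scan cost=60, card=60
  {D}: scan cost=150, card=150
  {E}: scan cost=60, card=60
  {AD}: card=300; try (D,nl_idx)→840, (A,hash)→1020, (D,merge)→1830, (A,merge)→1920, (D,hash)→2520, (D,nl)→9060 …(+1); best=840 via (D,nl_idx)
  {DE}: card=1800; try (E,hash)→1020, (D,merge)→1830, (E,merge)→1920, (D,nl_idx)→2340, (D,hash)→2520, (D,nl)→9060 …(+1); best=1020 via (E,hash)
  {ADE}: card=3600; try (E,hash)→1860, (A,hash)→3540, (E,merge)→4260, (E,nl)→18840, (A,merge)→23040, (A,nl)→109020; best=1860 via (E,hash)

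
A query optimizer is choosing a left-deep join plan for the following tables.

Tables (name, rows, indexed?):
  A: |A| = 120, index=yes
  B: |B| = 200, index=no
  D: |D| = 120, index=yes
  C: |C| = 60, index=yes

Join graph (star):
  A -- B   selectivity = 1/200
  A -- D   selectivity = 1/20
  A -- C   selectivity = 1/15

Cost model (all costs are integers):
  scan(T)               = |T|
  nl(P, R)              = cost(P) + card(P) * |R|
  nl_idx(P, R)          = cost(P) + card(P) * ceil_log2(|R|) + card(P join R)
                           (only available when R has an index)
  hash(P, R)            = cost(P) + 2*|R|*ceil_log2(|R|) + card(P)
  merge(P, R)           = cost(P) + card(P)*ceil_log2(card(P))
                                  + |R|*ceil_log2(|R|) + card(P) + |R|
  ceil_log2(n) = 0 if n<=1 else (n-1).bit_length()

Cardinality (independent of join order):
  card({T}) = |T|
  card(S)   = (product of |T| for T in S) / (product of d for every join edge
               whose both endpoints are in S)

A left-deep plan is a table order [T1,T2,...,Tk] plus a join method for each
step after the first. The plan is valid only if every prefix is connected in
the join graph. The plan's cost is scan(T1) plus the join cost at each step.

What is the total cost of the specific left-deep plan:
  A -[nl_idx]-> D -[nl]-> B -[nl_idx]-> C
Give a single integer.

step 1: scan A: cost=120, card=120
step 2: join D via nl_idx
    card(P join D) = 120*120/(20) = 720
    cost = 120 + 120*7 + 720 = 1680
step 3: join B via nl
    card(P join B) = 720*200/(200) = 720
    cost = 1680 + 720*200 = 145680
step 4: join C via nl_idx
    card(P join C) = 720*60/(15) = 2880
    cost = 145680 + 720*6 + 2880 = 152880

152880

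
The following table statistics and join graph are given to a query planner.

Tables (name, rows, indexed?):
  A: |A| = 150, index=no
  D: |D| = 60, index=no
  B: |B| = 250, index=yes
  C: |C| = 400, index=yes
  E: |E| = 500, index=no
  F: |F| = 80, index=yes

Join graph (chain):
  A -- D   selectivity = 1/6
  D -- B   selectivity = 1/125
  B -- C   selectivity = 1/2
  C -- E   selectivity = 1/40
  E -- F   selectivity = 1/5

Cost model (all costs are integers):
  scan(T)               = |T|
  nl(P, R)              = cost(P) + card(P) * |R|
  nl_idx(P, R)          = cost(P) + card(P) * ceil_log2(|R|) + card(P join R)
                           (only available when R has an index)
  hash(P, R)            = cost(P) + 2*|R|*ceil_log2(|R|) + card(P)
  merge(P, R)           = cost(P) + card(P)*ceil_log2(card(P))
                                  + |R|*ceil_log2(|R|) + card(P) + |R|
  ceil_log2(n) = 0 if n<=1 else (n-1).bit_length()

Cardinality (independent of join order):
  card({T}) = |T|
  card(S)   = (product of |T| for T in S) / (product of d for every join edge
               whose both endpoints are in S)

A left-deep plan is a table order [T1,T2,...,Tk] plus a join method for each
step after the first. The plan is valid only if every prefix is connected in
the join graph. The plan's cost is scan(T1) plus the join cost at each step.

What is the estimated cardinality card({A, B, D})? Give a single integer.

3000

Tables in S: A(150), B(250), D(60)
Edges inside S: A-D(d=6), D-B(d=125)
numerator = 150 * 250 * 60 = 2250000
denominator = 6 * 125 = 750
card(S) = 2250000 / 750 = 3000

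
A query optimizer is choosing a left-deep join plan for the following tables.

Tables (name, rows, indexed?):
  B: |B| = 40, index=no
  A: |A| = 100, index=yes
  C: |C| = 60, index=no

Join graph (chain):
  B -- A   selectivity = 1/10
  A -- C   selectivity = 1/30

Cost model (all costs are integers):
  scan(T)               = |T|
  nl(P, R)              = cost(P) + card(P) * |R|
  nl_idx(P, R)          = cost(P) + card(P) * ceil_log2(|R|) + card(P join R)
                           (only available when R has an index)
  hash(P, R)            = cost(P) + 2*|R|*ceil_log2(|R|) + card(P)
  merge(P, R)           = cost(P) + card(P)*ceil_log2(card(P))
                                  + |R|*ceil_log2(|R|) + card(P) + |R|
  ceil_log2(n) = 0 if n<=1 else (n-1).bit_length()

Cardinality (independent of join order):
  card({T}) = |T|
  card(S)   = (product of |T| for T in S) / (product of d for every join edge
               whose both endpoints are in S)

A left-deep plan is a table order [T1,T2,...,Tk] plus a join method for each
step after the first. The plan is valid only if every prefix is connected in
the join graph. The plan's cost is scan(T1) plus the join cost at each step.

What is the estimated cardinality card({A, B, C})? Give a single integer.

800

Tables in S: A(100), B(40), C(60)
Edges inside S: B-A(d=10), A-C(d=30)
numerator = 100 * 40 * 60 = 240000
denominator = 10 * 30 = 300
card(S) = 240000 / 300 = 800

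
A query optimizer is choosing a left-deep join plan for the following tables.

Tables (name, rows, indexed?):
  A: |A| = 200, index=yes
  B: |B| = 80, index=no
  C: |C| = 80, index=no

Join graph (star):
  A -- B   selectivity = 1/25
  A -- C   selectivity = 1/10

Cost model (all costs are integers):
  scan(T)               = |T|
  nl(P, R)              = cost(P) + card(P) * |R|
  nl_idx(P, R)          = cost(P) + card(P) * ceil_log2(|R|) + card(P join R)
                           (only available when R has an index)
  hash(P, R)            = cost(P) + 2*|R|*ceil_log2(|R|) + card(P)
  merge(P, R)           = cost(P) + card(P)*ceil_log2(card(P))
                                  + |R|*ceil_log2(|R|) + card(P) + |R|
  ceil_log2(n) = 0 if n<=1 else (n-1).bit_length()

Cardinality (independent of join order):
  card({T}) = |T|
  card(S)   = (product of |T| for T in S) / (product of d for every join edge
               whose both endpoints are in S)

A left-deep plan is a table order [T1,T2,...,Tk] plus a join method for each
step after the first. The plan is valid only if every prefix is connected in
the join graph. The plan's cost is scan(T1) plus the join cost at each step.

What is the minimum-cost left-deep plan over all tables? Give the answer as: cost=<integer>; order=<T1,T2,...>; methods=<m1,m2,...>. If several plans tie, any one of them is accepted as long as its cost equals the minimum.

cost=3120; order=B,A,C; methods=nl_idx,hash

Selinger DP (subsets sized 1..n):
  {A}: scan cost=200, card=200
  {B}: scan cost=80, card=80
  {C}: scan cost=80, card=80
  {AB}: card=640; try (A,nl_idx)→1360, (B,hash)→1520, (A,merge)→2520, (B,merge)→2640, (A,hash)→3360, (A,nl)→16080 …(+1); best=1360 via (A,nl_idx)
  {AC}: card=1600; try (C,hash)→1520, (A,nl_idx)→2320, (A,merge)→2520, (C,merge)→2640, (A,hash)→3360, (A,nl)→16080 …(+1); best=1520 via (C,hash)
  {ABC}: card=5120; try (C,hash)→3120, (B,hash)→4240, (C,merge)→9040, (B,merge)→21360, (C,nl)→52560, (B,nl)→129520; best=3120 via (C,hash)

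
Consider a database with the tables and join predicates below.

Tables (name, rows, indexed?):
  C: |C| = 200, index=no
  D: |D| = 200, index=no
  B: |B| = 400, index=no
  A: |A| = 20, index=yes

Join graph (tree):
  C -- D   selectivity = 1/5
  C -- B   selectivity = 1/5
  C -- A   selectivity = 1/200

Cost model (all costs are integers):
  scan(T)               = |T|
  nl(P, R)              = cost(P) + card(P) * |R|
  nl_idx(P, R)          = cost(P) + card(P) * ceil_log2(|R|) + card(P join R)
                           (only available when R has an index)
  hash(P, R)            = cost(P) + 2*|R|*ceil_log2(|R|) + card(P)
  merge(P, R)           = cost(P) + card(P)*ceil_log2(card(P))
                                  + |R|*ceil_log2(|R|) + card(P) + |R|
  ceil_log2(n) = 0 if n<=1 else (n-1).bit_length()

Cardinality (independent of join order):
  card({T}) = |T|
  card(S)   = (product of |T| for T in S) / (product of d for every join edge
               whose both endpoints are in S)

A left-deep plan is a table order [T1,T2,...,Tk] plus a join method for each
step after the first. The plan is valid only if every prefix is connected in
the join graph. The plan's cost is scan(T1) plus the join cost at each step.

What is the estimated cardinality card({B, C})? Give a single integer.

16000

Tables in S: B(400), C(200)
Edges inside S: C-B(d=5)
numerator = 400 * 200 = 80000
denominator = 5 = 5
card(S) = 80000 / 5 = 16000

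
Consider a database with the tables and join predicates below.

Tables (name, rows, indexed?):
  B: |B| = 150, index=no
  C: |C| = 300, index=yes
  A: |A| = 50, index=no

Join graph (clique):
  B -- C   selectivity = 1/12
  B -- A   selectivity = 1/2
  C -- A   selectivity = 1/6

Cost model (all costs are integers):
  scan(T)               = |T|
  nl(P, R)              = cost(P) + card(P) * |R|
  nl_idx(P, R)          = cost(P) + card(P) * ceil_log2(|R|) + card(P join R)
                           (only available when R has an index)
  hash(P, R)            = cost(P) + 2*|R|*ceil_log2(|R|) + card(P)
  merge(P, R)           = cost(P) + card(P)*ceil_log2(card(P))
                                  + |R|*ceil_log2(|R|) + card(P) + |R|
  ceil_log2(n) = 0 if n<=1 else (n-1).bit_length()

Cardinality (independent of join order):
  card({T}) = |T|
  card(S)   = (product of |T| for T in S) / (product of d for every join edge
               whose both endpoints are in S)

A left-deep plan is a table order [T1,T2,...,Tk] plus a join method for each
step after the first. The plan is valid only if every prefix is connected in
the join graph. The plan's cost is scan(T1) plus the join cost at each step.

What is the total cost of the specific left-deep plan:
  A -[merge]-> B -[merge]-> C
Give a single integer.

53500

step 1: scan A: cost=50, card=50
step 2: join B via merge
    card(P join B) = 50*150/(2) = 3750
    cost = 50 + 50*6 + 150*8 + 50 + 150 = 1750
step 3: join C via merge
    card(P join C) = 3750*300/(12*6) = 15625
    cost = 1750 + 3750*12 + 300*9 + 3750 + 300 = 53500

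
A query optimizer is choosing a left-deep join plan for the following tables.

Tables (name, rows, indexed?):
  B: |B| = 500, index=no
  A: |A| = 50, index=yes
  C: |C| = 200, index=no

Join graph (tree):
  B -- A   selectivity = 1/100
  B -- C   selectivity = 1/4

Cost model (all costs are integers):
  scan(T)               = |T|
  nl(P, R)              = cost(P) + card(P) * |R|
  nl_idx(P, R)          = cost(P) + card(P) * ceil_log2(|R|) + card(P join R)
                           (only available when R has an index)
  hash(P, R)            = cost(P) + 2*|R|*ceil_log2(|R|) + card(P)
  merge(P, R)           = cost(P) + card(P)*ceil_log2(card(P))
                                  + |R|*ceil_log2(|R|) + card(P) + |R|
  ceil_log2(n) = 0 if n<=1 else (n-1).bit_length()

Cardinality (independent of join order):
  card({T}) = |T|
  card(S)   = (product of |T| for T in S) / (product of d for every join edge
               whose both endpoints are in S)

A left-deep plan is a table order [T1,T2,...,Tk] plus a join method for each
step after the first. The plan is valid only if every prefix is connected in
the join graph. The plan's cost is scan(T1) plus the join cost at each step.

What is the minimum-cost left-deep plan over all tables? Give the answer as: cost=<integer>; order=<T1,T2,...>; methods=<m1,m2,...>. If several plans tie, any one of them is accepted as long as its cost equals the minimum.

Selinger DP (subsets sized 1..n):
  {B}: scan cost=500, card=500
  {A}: scan cost=50, card=50
  {C}: scan cost=200, card=200
  {AB}: card=250; try (A,hash)→1600, (A,nl_idx)→3750, (B,merge)→5400, (A,merge)→5850, (B,hash)→9100, (B,nl)→25050 …(+1); best=1600 via (A,hash)
  {BC}: card=25000; try (C,hash)→4200, (B,merge)→7000, (C,merge)→7300, (B,hash)→9400, (B,nl)→100200, (C,nl)→100500; best=4200 via (C,hash)
  {ABC}: card=12500; try (C,hash)→5050, (C,merge)→5650, (A,hash)→29800, (C,nl)→51600, (A,nl_idx)→166700, (A,merge)→404550 …(+1); best=5050 via (C,hash)

cost=5050; order=B,A,C; methods=hash,hash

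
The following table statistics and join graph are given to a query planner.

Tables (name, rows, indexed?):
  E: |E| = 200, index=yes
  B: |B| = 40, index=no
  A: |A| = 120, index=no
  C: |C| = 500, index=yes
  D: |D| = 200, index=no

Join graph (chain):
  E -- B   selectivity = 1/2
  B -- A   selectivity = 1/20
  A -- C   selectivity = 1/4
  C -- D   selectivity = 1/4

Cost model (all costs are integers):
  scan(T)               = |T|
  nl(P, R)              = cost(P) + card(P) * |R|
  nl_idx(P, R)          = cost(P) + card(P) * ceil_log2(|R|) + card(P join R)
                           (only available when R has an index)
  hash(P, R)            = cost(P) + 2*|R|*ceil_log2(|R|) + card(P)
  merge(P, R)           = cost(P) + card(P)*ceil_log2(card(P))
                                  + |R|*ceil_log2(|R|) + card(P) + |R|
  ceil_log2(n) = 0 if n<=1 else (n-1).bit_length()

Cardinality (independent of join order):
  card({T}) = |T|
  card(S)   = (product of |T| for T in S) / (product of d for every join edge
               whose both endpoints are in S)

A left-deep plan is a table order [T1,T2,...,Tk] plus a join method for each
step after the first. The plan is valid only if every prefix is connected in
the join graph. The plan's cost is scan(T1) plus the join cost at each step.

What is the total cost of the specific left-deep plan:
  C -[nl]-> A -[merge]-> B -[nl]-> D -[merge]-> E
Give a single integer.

39287580

step 1: scan C: cost=500, card=500
step 2: join A via nl
    card(P join A) = 500*120/(4) = 15000
    cost = 500 + 500*120 = 60500
step 3: join B via merge
    card(P join B) = 15000*40/(20) = 30000
    cost = 60500 + 15000*14 + 40*6 + 15000 + 40 = 285780
step 4: join D via nl
    card(P join D) = 30000*200/(4) = 1500000
    cost = 285780 + 30000*200 = 6285780
step 5: join E via merge
    card(P join E) = 1500000*200/(2) = 150000000
    cost = 6285780 + 1500000*21 + 200*8 + 1500000 + 200 = 39287580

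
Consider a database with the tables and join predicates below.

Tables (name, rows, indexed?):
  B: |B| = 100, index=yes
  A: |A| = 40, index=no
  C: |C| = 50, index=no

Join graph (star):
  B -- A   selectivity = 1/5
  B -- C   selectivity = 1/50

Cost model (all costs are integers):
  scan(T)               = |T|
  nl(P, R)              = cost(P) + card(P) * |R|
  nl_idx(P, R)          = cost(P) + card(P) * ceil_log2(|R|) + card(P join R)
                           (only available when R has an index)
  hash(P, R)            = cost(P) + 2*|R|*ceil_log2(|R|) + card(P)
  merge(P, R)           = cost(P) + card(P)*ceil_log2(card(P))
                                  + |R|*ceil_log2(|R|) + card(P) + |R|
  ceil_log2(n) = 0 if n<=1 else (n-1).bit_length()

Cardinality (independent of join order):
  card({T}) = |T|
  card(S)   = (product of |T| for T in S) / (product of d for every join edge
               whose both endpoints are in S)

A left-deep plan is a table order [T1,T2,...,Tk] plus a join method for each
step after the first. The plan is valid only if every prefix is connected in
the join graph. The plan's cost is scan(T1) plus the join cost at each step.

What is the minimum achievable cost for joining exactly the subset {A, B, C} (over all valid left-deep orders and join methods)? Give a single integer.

1080

Selinger DP over subsets of {A,B,C}:
  {B}: scan cost=100, card=100
  {A}: scan cost=40, card=40
  {C}: scan cost=50, card=50
  {AB}: card=800; try (A,hash)→680, (B,merge)→1120, (B,nl_idx)→1120, (A,merge)→1180, (B,hash)→1480, (B,nl)→4040 …(+1); best=680 via (A,hash)
  {BC}: card=100; try (B,nl_idx)→500, (C,hash)→800, (B,merge)→1200, (C,merge)→1250, (B,hash)→1500, (B,nl)→5050 …(+1); best=500 via (B,nl_idx)
  {ABC}: card=800; try (A,hash)→1080, (A,merge)→1580, (C,hash)→2080, (A,nl)→4500, (C,merge)→9830, (C,nl)→40680; best=1080 via (A,hash)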